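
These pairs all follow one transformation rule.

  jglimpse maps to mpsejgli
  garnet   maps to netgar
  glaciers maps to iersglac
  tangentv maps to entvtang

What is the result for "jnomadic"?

adicjnom

The rule is to swap the front and back halves of the string.
Applying that to "jnomadic" gives "adicjnom".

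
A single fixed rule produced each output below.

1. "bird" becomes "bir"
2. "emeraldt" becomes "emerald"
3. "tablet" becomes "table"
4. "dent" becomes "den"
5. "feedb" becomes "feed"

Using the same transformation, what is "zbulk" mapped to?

zbul

Looking at the pairs, the operation is to delete the last character.
On "zbulk" that produces "zbul".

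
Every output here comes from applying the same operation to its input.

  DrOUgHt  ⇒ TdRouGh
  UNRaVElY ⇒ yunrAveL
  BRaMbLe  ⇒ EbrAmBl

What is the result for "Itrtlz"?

Rule — move the last character to the front, then flip the case of every letter.
Starting from "Itrtlz": after the first operation, "zItrtl"; after the second, "ZiTRTL".

ZiTRTL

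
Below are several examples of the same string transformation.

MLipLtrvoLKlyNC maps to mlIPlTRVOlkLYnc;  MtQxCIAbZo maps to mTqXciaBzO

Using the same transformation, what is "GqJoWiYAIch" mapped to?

The transformation: flip the case of every letter.
Applying that to "GqJoWiYAIch" gives "gQjOwIyaiCH".

gQjOwIyaiCH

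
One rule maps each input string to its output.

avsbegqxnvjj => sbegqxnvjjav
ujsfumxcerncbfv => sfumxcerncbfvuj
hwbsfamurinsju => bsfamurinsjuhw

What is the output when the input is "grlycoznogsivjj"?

Rule — move the first 2 characters to the end (rotate left by 2).
For "grlycoznogsivjj" the result is "lycoznogsivjjgr".

lycoznogsivjjgr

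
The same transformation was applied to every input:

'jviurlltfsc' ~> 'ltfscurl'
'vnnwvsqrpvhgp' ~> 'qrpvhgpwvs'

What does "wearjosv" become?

Each output is the input with this applied: delete the first 3 characters, then move the first 3 characters to the end (rotate left by 3).
For "wearjosv", step one produces "rjosv"; step two turns that into "svrjo".

svrjo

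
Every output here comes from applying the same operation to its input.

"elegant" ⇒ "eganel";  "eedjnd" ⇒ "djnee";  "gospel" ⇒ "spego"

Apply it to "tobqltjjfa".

bqltjjfto

What's happening: delete the last character, then move the first 2 characters to the end (rotate left by 2).
Doing the same to "tobqltjjfa": "bqltjjfto".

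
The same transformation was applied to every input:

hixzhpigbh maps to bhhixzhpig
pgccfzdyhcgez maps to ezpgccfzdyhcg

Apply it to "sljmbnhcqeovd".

vdsljmbnhcqeo

In each case the input is transformed by: move the last 2 characters to the front (rotate right by 2).
Doing the same to "sljmbnhcqeovd": "vdsljmbnhcqeo".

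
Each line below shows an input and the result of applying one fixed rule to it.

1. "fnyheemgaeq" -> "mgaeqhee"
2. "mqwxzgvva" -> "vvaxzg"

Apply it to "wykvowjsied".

jsiedvow

The transformation: delete the first 3 characters, then move the first 3 characters to the end (rotate left by 3).
On "wykvowjsied" that produces "jsiedvow".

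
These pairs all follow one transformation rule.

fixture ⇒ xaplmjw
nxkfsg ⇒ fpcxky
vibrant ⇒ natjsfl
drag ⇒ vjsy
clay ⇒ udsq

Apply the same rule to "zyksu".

rqckm

The pattern: shift every letter 8 places backward in the alphabet (wrapping around).
On "zyksu" that produces "rqckm".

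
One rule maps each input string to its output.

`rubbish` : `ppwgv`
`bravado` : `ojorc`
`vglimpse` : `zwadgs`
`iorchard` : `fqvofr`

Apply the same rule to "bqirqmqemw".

Each output is the input with this applied: shift every letter 12 places backward in the alphabet (wrapping around), then delete the first 2 characters.
For "bqirqmqemw", step one produces "pewfeaesak"; step two turns that into "wfeaesak".

wfeaesak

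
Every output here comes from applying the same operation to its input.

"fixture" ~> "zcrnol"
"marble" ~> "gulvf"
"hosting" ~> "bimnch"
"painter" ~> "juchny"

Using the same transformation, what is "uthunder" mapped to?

onbohxy

Looking at the pairs, the operation is to delete the last character, then shift every letter 6 places backward in the alphabet (wrapping around).
For "uthunder", step one produces "uthunde"; step two turns that into "onbohxy".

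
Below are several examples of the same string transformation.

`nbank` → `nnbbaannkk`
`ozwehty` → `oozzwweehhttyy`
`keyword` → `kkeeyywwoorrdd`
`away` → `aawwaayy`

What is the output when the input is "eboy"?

eebbooyy

Each output is the input with this applied: double every character.
Applying that to "eboy" gives "eebbooyy".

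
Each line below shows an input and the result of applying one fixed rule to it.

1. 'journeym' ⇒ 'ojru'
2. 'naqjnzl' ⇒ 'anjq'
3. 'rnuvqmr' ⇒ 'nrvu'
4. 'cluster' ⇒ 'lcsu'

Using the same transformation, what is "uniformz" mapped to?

nufi

Looking at the pairs, the operation is to swap each adjacent pair of characters (1↔2, 3↔4, ...), then keep only the first 4 characters.
On "uniformz": the first step gives "nufirozm", and the second then gives "nufi".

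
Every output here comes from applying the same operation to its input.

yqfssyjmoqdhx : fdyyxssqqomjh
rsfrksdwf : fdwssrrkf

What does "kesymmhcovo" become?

In each case the input is transformed by: sort the characters into reverse alphabetical order, then move the last 2 characters to the front (rotate right by 2).
"kesymmhcovo" → "yvsoommkhec" → "ecyvsoommkh".
(Check on "rsfrksdwf": → "wssrrkffd" → "fdwssrrkf" ✓)

ecyvsoommkh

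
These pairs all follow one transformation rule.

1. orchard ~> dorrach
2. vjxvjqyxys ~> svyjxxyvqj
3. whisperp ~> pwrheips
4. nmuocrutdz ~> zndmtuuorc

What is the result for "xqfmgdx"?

xxdqgfm

The transformation: take characters alternately from the front and the back (1st, last, 2nd, 2nd-last, ...), then swap each adjacent pair of characters (1↔2, 3↔4, ...).
For "xqfmgdx", step one produces "xxqdfgm"; step two turns that into "xxdqgfm".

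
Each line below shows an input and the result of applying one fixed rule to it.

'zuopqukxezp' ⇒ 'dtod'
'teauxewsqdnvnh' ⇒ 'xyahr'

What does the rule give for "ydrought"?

csl

What's happening: shift every letter 4 places forward in the alphabet (wrapping around), then keep one character in every 3, starting at position 1 (positions 1st, 4th, 7th, ...).
"ydrought" → "chvsyklx" → "csl".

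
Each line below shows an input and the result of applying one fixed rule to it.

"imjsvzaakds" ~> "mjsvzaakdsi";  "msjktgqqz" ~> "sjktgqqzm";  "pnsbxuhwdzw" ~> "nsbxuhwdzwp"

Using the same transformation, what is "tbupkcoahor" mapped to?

What's happening: move the first character to the end.
"tbupkcoahor" → "bupkcoahort".

bupkcoahort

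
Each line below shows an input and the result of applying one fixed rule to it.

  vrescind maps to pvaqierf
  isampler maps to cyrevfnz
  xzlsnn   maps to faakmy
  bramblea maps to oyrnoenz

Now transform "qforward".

The pattern: swap the front and back halves of the string, then shift every letter 13 places forward in the alphabet (wrapping around) — i.e. ROT13.
Working it through for "qforward": intermediate "wardqfor", final "jneqdsbe".

jneqdsbe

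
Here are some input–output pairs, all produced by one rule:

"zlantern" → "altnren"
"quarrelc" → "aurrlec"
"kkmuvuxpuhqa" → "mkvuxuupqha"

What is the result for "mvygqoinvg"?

Rule — delete the first character, then swap each adjacent pair of characters (1↔2, 3↔4, ...).
"mvygqoinvg" → "vygqoinvg" → "yvqgiovng".
(Check on "zlantern": → "lantern" → "altnren" ✓)

yvqgiovng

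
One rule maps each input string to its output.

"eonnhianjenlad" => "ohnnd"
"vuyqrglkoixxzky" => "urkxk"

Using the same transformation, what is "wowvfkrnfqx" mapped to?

ofnx

In each case the input is transformed by: keep one character in every 3, starting at position 2 (positions 2nd, 5th, 8th, ...).
On "wowvfkrnfqx" that produces "ofnx".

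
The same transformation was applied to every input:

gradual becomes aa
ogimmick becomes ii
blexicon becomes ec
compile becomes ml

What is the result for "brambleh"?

The rule is to keep one character in every 3, starting at position 3 (positions 3rd, 6th, 9th, ...).
Applying that to "brambleh" gives "al".

al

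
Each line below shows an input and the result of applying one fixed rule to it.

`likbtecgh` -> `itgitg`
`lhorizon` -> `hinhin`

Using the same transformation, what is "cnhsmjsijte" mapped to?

Rule — keep one character in every 3, starting at position 2 (positions 2nd, 5th, 8th, ...), then write the whole string twice.
Working it through for "cnhsmjsijte": intermediate "nmie", final "nmienmie".
(Check on "lhorizon": → "hin" → "hinhin" ✓)

nmienmie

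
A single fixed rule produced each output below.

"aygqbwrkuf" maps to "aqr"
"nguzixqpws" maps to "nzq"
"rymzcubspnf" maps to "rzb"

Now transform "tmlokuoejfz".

Rule — delete the last 3 characters, then keep one character in every 3, starting at position 1 (positions 1st, 4th, 7th, ...).
Starting from "tmlokuoejfz": after the first operation, "tmlokuoe"; after the second, "too".

too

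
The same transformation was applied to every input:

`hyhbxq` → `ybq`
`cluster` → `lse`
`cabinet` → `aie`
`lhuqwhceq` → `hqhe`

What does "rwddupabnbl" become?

wdpbb

Each output is the input with this applied: keep every other character starting from the second (positions 2nd, 4th, 6th, ...).
On "rwddupabnbl" that produces "wdpbb".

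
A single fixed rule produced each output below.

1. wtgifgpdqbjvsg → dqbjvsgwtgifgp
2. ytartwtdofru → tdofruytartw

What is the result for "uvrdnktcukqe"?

tcukqeuvrdnk

Looking at the pairs, the operation is to swap the front and back halves of the string.
So "uvrdnktcukqe" becomes "tcukqeuvrdnk".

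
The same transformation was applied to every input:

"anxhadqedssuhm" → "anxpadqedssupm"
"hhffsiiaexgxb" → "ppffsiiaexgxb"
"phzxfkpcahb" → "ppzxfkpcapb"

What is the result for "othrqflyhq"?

otprqflypq

In each case the input is transformed by: replace every "h" with "p".
"othrqflyhq" → "otprqflypq".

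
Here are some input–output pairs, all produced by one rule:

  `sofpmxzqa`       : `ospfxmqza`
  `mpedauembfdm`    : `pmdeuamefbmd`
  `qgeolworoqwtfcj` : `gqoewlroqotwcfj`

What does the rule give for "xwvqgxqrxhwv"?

Looking at the pairs, the operation is to swap each adjacent pair of characters (1↔2, 3↔4, ...).
For "xwvqgxqrxhwv" the result is "wxqvxgrqhxvw".

wxqvxgrqhxvw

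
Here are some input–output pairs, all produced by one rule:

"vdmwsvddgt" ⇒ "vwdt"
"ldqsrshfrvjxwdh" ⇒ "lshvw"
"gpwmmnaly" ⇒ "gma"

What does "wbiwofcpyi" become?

wwci

The rule is to keep one character in every 3, starting at position 1 (positions 1st, 4th, 7th, ...).
"wbiwofcpyi" → "wwci".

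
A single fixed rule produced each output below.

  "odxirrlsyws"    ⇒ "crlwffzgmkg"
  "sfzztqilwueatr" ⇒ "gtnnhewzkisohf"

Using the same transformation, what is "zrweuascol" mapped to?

nfksiogqcz

In each case the input is transformed by: shift every letter 12 places backward in the alphabet (wrapping around).
So "zrweuascol" becomes "nfksiogqcz".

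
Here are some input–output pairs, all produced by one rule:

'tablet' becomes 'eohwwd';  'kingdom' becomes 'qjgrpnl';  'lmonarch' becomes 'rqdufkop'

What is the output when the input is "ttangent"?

The pattern: shift every letter 3 places forward in the alphabet (wrapping around), then move the first 2 characters to the end (rotate left by 2).
"ttangent" → "wwdqjhqw" → "dqjhqwww".

dqjhqwww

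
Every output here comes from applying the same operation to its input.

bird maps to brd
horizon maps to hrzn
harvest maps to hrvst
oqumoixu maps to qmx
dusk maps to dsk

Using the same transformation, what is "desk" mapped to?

dsk

What's happening: remove every vowel.
Applying that to "desk" gives "dsk".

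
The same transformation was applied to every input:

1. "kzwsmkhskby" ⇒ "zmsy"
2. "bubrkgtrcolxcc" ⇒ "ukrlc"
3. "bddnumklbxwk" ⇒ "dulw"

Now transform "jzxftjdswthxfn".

Rule — keep one character in every 3, starting at position 2 (positions 2nd, 5th, 8th, ...).
On "jzxftjdswthxfn" that produces "ztshn".

ztshn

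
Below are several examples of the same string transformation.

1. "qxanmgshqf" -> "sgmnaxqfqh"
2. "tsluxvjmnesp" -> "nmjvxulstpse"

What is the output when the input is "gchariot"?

rahcgtoi

In each case the input is transformed by: reverse the string, then move the first 3 characters to the end (rotate left by 3).
Working it through for "gchariot": intermediate "toirahcg", final "rahcgtoi".
(Check on "qxanmgshqf": → "fqhsgmnaxq" → "sgmnaxqfqh" ✓)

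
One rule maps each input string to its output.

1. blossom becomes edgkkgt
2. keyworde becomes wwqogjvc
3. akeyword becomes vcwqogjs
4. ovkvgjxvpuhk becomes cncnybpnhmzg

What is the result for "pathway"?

qslzosh

The rule is to swap the first and last characters, then shift every letter 8 places backward in the alphabet (wrapping around).
Working it through for "pathway": intermediate "yathwap", final "qslzosh".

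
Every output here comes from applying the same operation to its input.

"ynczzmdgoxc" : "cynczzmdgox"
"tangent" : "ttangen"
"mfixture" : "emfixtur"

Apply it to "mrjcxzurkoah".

hmrjcxzurkoa

Each output is the input with this applied: move the last character to the front.
Applying that to "mrjcxzurkoah" gives "hmrjcxzurkoa".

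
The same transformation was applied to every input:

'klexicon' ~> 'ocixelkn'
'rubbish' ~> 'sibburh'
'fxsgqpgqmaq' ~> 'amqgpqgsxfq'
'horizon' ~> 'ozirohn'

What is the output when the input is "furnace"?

canrufe

Rule — reverse the string, then move the first character to the end.
"furnace" → "ecanruf" → "canrufe".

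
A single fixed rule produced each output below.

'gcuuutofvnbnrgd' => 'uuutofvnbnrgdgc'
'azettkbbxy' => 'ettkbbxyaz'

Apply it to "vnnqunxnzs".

nqunxnzsvn

The pattern: move the first 2 characters to the end (rotate left by 2).
So "vnnqunxnzs" becomes "nqunxnzsvn".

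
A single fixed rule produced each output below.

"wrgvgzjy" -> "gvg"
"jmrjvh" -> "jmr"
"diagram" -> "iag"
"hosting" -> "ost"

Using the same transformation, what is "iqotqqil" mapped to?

otq

Each output is the input with this applied: move the last 3 characters to the front (rotate right by 3), then keep only the last 3 characters.
On "iqotqqil" that produces "otq".
(Check on "wrgvgzjy": → "zjywrgvg" → "gvg" ✓)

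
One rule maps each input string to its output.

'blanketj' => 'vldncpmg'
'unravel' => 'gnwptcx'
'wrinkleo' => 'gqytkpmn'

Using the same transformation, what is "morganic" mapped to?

Looking at the pairs, the operation is to move the last 2 characters to the front (rotate right by 2), then shift every letter 2 places forward in the alphabet (wrapping around).
For "morganic", step one produces "icmorgan"; step two turns that into "keoqticp".

keoqticp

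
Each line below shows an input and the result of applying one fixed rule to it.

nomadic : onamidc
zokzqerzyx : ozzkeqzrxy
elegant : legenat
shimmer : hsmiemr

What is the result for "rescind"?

ercsnid

Each output is the input with this applied: swap each adjacent pair of characters (1↔2, 3↔4, ...).
For "rescind" the result is "ercsnid".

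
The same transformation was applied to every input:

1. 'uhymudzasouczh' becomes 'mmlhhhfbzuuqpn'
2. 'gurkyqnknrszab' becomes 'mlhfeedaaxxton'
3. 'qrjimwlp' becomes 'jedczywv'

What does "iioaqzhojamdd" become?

mdbbzwvvuqqnn

Looking at the pairs, the operation is to sort the characters into reverse alphabetical order, then shift every letter 13 places forward in the alphabet (wrapping around) — i.e. ROT13.
On "iioaqzhojamdd": the first step gives "zqoomjiihddaa", and the second then gives "mdbbzwvvuqqnn".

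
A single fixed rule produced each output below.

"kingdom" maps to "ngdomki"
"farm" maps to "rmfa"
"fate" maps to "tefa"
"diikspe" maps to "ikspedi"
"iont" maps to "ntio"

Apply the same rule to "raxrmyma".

Rule — move the first 2 characters to the end (rotate left by 2).
Doing the same to "raxrmyma": "xrmymara".

xrmymara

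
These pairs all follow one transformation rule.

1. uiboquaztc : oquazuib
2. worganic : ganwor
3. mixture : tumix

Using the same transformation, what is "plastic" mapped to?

stpla

The transformation: delete the last 2 characters, then move the first 3 characters to the end (rotate left by 3).
On "plastic": the first step gives "plast", and the second then gives "stpla".
(Check on "uiboquaztc": → "uiboquaz" → "oquazuib" ✓)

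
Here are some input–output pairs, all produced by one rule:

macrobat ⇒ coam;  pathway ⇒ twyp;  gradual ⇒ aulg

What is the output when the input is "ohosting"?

otno

What's happening: keep every other character starting from the first (positions 1st, 3rd, 5th, ...), then move the first character to the end.
Working it through for "ohosting": intermediate "ootn", final "otno".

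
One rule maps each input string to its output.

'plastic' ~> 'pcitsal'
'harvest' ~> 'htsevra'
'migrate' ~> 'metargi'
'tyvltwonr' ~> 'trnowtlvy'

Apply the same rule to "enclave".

In each case the input is transformed by: reverse the string, then move the last character to the front.
For "enclave", step one produces "evalcne"; step two turns that into "eevalcn".
(Check on "tyvltwonr": → "rnowtlvyt" → "trnowtlvy" ✓)

eevalcn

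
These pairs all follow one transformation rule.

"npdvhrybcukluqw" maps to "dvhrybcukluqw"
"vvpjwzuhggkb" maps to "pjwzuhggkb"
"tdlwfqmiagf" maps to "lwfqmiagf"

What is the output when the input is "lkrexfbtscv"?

Rule — delete the first 2 characters.
"lkrexfbtscv" → "rexfbtscv".

rexfbtscv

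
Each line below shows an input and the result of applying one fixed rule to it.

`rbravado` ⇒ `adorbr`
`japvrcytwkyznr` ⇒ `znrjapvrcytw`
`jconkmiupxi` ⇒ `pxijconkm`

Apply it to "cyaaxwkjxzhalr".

Rule — move the last 3 characters to the front (rotate right by 3), then delete the last 2 characters.
Starting from "cyaaxwkjxzhalr": after the first operation, "alrcyaaxwkjxzh"; after the second, "alrcyaaxwkjx".

alrcyaaxwkjx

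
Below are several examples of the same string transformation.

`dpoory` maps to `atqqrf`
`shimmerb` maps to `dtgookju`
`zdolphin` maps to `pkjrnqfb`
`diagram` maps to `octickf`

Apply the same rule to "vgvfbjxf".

Rule — reverse the string, then shift every letter 2 places forward in the alphabet (wrapping around).
"vgvfbjxf" → "hzldhxix".

hzldhxix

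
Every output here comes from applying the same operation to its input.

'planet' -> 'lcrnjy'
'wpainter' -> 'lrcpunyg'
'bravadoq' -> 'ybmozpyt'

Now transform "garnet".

The pattern: swap the front and back halves of the string, then shift every letter 2 places backward in the alphabet (wrapping around).
Starting from "garnet": after the first operation, "netgar"; after the second, "lcreyp".

lcreyp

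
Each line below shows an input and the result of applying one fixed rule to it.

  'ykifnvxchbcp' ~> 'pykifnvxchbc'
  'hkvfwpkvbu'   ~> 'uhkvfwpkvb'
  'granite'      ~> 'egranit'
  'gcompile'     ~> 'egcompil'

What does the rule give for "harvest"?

Rule — move the last character to the front.
For "harvest" the result is "tharves".

tharves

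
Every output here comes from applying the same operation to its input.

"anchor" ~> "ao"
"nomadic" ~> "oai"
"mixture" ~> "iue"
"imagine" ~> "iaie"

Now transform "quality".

The rule is to keep only the vowels.
Applying that to "quality" gives "uai".

uai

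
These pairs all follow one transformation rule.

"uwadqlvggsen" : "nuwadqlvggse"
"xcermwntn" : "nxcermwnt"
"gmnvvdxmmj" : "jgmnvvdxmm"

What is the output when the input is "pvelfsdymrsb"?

In each case the input is transformed by: move the last character to the front.
Applying that to "pvelfsdymrsb" gives "bpvelfsdymrs".

bpvelfsdymrs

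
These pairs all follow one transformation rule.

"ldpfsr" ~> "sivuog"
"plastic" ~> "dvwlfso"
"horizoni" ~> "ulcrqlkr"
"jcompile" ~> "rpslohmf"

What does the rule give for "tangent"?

qjhqwwd

The pattern: shift every letter 3 places forward in the alphabet (wrapping around), then move the first 2 characters to the end (rotate left by 2).
Applying both steps to "tangent": "wdqjhqw", then "qjhqwwd".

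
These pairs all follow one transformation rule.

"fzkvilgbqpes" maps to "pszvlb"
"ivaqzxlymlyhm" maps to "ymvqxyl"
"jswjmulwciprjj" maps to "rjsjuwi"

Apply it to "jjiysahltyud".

ydjyal

In each case the input is transformed by: move the last 3 characters to the front (rotate right by 3), then keep every other character starting from the first (positions 1st, 3rd, 5th, ...).
Working it through for "jjiysahltyud": intermediate "yudjjiysahlt", final "ydjyal".
(Check on "ivaqzxlymlyhm": → "yhmivaqzxlyml" → "ymvqxyl" ✓)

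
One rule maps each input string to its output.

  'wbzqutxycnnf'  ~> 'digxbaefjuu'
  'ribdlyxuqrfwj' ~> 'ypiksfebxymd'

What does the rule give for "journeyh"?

Each output is the input with this applied: shift every letter 7 places forward in the alphabet (wrapping around), then delete the last character.
Applying both steps to "journeyh": "qvbyulfo", then "qvbyulf".

qvbyulf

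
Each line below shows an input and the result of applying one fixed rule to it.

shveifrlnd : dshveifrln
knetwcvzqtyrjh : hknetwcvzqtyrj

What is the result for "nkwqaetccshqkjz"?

What's happening: move the last character to the front.
Doing the same to "nkwqaetccshqkjz": "znkwqaetccshqkj".

znkwqaetccshqkj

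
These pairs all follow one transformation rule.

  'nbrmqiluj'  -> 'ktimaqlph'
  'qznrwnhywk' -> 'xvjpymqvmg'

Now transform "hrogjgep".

Each output is the input with this applied: shift every letter 1 place backward in the alphabet (wrapping around), then move the last 3 characters to the front (rotate right by 3).
Working it through for "hrogjgep": intermediate "gqnfifdo", final "fdogqnfi".

fdogqnfi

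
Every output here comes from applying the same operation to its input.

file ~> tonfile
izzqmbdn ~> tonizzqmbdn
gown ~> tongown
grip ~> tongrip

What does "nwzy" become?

Rule — prepend "ton".
Doing the same to "nwzy": "tonnwzy".

tonnwzy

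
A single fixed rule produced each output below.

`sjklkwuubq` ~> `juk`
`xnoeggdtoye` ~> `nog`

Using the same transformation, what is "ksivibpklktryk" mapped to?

Each output is the input with this applied: take characters alternately from the front and the back (1st, last, 2nd, 2nd-last, ...), then keep one character in every 3, starting at position 3 (positions 3rd, 6th, 9th, ...).
Applying both steps to "ksivibpklktryk": "kksyirvtikblpk", then "sril".

sril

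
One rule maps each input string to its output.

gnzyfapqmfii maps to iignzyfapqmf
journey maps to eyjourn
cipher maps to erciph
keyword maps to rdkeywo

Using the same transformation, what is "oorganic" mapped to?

Looking at the pairs, the operation is to move the last 2 characters to the front (rotate right by 2).
On "oorganic" that produces "icoorgan".

icoorgan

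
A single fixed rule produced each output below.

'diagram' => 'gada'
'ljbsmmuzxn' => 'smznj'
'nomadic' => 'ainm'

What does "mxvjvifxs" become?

In each case the input is transformed by: move the first 3 characters to the end (rotate left by 3), then keep every other character starting from the first (positions 1st, 3rd, 5th, ...).
So "mxvjvifxs" becomes "jixmv".

jixmv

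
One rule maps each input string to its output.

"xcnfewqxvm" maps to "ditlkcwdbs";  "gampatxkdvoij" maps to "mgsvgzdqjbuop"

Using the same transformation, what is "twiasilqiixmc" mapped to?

Rule — shift every letter 6 places forward in the alphabet (wrapping around).
On "twiasilqiixmc" that produces "zcogyorwoodsi".

zcogyorwoodsi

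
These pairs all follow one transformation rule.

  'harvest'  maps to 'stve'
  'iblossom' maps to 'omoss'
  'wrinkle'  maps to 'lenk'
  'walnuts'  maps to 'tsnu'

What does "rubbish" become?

shbi

Looking at the pairs, the operation is to delete the first 3 characters, then move the last 2 characters to the front (rotate right by 2).
Applying both steps to "rubbish": "bish", then "shbi".
(Check on "wrinkle": → "nkle" → "lenk" ✓)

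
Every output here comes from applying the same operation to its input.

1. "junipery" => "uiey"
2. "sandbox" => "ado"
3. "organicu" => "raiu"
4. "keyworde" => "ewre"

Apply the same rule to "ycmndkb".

The rule is to keep every other character starting from the second (positions 2nd, 4th, 6th, ...).
Applying that to "ycmndkb" gives "cnk".

cnk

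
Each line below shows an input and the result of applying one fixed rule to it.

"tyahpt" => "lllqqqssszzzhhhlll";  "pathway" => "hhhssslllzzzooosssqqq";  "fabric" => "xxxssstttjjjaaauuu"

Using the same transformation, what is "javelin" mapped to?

Each output is the input with this applied: shift every letter 8 places backward in the alphabet (wrapping around), then repeat every character 3 times.
Applying both steps to "javelin": "bsnwdaf", then "bbbsssnnnwwwdddaaafff".
(Check on "fabric": → "xstjau" → "xxxssstttjjjaaauuu" ✓)

bbbsssnnnwwwdddaaafff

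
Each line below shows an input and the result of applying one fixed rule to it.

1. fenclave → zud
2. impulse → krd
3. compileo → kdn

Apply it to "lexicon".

bnm

What's happening: shift every letter 1 place backward in the alphabet (wrapping around), then keep only the last 3 characters.
"lexicon" → "bnm".
(Check on "impulse": → "hlotkrd" → "krd" ✓)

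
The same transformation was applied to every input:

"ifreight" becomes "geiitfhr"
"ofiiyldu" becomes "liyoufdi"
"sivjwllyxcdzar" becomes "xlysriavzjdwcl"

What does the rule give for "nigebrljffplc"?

rjlncilgpefbf

The pattern: take characters alternately from the front and the back (1st, last, 2nd, 2nd-last, ...), then move the last 3 characters to the front (rotate right by 3).
Starting from "nigebrljffplc": after the first operation, "ncilgpefbfrjl"; after the second, "rjlncilgpefbf".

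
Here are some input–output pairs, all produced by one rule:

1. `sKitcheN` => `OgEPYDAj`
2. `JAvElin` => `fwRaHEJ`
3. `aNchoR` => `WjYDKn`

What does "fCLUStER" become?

ByhqoPan

The pattern: flip the case of every letter, then shift every letter 4 places backward in the alphabet (wrapping around).
Applying that to "fCLUStER" gives "ByhqoPan".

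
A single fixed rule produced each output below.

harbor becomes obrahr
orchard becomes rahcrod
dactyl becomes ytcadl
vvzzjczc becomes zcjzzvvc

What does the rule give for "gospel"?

The transformation: move the last character to the front, then reverse the string.
Applying both steps to "gospel": "lgospe", then "epsogl".
(Check on "harbor": → "rharbo" → "obrahr" ✓)

epsogl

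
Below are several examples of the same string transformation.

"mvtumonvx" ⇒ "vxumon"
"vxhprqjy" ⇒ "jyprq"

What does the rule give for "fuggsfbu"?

bugsf

Rule — delete the first 3 characters, then move the last 2 characters to the front (rotate right by 2).
"fuggsfbu" → "gsfbu" → "bugsf".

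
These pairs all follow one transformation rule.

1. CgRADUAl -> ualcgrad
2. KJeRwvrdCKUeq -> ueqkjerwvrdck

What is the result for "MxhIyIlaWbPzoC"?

zocmxhiyilawbp

In each case the input is transformed by: move the last 3 characters to the front (rotate right by 3), then convert every letter to lowercase.
For "MxhIyIlaWbPzoC", step one produces "zoCMxhIyIlaWbP"; step two turns that into "zocmxhiyilawbp".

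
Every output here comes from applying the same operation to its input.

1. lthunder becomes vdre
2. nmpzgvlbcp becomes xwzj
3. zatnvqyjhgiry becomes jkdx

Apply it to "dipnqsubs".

In each case the input is transformed by: shift every letter 10 places forward in the alphabet (wrapping around), then keep only the first 4 characters.
On "dipnqsubs": the first step gives "nszxacelc", and the second then gives "nszx".
(Check on "zatnvqyjhgiry": → "jkdxfaitrqsbi" → "jkdx" ✓)

nszx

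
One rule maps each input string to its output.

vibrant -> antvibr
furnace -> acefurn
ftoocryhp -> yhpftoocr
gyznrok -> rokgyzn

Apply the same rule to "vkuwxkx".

Looking at the pairs, the operation is to move the last 3 characters to the front (rotate right by 3).
For "vkuwxkx" the result is "xkxvkuw".

xkxvkuw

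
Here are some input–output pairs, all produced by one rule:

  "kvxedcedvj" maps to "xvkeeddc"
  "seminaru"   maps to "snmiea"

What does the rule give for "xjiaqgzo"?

xqjiga

The rule is to delete the last 2 characters, then sort the characters into reverse alphabetical order.
On "xjiaqgzo": the first step gives "xjiaqg", and the second then gives "xqjiga".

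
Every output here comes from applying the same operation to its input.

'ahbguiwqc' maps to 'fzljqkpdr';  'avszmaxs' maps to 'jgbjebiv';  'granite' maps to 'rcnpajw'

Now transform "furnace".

jlnodaw

What's happening: shift every letter 9 places forward in the alphabet (wrapping around), then move the last 3 characters to the front (rotate right by 3).
For "furnace", step one produces "odawjln"; step two turns that into "jlnodaw".
(Check on "avszmaxs": → "jebivjgb" → "jgbjebiv" ✓)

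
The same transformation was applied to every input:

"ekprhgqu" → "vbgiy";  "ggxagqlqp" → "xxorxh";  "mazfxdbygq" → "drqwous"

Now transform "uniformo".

lezwf

The pattern: delete the last 3 characters, then shift every letter 9 places backward in the alphabet (wrapping around).
Working it through for "uniformo": intermediate "unifo", final "lezwf".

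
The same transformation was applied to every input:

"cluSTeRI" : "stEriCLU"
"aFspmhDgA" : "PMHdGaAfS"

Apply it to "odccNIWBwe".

Rule — move the first 3 characters to the end (rotate left by 3), then flip the case of every letter.
For "odccNIWBwe", step one produces "cNIWBweodc"; step two turns that into "CniwbWEODC".
(Check on "aFspmhDgA": → "pmhDgAaFs" → "PMHdGaAfS" ✓)

CniwbWEODC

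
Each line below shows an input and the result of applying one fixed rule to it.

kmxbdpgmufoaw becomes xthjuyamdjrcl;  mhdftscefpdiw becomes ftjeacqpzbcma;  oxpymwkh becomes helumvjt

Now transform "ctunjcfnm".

In each case the input is transformed by: move the last 2 characters to the front (rotate right by 2), then shift every letter 3 places backward in the alphabet (wrapping around).
For "ctunjcfnm" the result is "kjzqrkgzc".

kjzqrkgzc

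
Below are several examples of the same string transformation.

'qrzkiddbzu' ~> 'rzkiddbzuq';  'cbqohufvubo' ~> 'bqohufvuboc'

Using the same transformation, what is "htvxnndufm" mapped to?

tvxnndufmh

Each output is the input with this applied: move the first character to the end.
"htvxnndufm" → "tvxnndufmh".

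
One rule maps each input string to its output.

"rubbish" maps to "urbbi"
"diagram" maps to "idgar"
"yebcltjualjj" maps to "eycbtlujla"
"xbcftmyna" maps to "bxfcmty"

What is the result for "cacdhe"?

The transformation: delete the last 2 characters, then swap each adjacent pair of characters (1↔2, 3↔4, ...).
"cacdhe" → "cacd" → "acdc".

acdc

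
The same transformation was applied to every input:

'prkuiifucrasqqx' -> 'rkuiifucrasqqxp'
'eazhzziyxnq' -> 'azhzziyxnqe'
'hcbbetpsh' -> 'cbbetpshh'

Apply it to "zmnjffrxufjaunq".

What's happening: move the first character to the end.
Doing the same to "zmnjffrxufjaunq": "mnjffrxufjaunqz".

mnjffrxufjaunqz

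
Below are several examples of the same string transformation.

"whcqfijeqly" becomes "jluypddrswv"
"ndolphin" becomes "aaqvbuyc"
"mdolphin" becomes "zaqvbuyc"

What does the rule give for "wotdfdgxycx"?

jkbpglqkstq

Each output is the input with this applied: take characters alternately from the front and the back (1st, last, 2nd, 2nd-last, ...), then shift every letter 13 places forward in the alphabet (wrapping around) — i.e. ROT13.
Working it through for "wotdfdgxycx": intermediate "wxoctydxfgd", final "jkbpglqkstq".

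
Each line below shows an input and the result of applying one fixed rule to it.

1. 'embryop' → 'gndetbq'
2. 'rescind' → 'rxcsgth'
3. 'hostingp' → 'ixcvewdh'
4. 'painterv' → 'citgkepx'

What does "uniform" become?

Rule — move the first 3 characters to the end (rotate left by 3), then shift every letter 11 places backward in the alphabet (wrapping around).
Starting from "uniform": after the first operation, "formuni"; after the second, "udgbjcx".

udgbjcx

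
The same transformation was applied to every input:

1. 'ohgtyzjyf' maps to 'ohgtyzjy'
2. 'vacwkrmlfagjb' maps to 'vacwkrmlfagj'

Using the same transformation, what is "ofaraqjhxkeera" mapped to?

ofaraqjhxkeer

The pattern: delete the last character.
On "ofaraqjhxkeera" that produces "ofaraqjhxkeer".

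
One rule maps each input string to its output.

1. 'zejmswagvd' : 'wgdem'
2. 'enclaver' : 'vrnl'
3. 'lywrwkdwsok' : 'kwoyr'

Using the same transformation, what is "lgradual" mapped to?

What's happening: keep every other character starting from the second (positions 2nd, 4th, 6th, ...), then move the first 2 characters to the end (rotate left by 2).
So "lgradual" becomes "ulga".

ulga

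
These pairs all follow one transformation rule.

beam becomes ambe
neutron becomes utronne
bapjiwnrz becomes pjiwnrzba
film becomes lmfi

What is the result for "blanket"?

anketbl

The pattern: move the first 2 characters to the end (rotate left by 2).
On "blanket" that produces "anketbl".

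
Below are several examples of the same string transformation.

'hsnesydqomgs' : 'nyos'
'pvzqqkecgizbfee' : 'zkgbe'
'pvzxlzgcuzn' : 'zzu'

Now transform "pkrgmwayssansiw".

Each output is the input with this applied: keep one character in every 3, starting at position 3 (positions 3rd, 6th, 9th, ...).
For "pkrgmwayssansiw" the result is "rwsnw".

rwsnw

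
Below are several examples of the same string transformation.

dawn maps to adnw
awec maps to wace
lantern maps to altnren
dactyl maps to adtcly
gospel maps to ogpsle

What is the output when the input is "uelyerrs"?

Looking at the pairs, the operation is to swap each adjacent pair of characters (1↔2, 3↔4, ...).
For "uelyerrs" the result is "euylresr".

euylresr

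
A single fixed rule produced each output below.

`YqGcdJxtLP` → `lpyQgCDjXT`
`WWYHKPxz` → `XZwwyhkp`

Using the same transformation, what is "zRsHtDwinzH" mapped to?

Rule — flip the case of every letter, then move the last 2 characters to the front (rotate right by 2).
For "zRsHtDwinzH", step one produces "ZrShTdWINZh"; step two turns that into "ZhZrShTdWIN".

ZhZrShTdWIN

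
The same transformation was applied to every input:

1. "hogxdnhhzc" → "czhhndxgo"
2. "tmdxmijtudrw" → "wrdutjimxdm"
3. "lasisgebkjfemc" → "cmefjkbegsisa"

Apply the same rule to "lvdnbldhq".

qhdlbndv

What's happening: delete the first character, then reverse the string.
For "lvdnbldhq", step one produces "vdnbldhq"; step two turns that into "qhdlbndv".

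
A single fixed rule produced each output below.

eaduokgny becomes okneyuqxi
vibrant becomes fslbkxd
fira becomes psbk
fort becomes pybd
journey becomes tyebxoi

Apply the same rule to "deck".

The pattern: shift every letter 10 places forward in the alphabet (wrapping around).
So "deck" becomes "nomu".

nomu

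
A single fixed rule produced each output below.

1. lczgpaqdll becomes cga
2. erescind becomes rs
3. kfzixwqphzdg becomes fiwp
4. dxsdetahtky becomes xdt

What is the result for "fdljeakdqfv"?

dja

What's happening: keep every other character starting from the second (positions 2nd, 4th, 6th, ...), then delete the last 2 characters.
Starting from "fdljeakdqfv": after the first operation, "djadf"; after the second, "dja".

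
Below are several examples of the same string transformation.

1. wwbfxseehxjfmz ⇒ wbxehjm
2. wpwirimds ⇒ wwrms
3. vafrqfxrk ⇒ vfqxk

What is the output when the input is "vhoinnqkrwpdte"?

vonqrpt

The transformation: keep every other character starting from the first (positions 1st, 3rd, 5th, ...).
For "vhoinnqkrwpdte" the result is "vonqrpt".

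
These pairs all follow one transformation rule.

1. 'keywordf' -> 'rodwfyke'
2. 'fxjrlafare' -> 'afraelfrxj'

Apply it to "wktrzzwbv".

wzbzvrwtk

The rule is to move the last 3 characters to the front (rotate right by 3), then take characters alternately from the front and the back (1st, last, 2nd, 2nd-last, ...).
Starting from "wktrzzwbv": after the first operation, "wbvwktrzz"; after the second, "wzbzvrwtk".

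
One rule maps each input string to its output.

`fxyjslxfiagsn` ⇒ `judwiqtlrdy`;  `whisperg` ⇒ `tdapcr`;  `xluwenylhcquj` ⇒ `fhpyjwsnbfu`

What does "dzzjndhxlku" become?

kuyosiwvf

Rule — shift every letter 11 places forward in the alphabet (wrapping around), then delete the first 2 characters.
For "dzzjndhxlku", step one produces "okkuyosiwvf"; step two turns that into "kuyosiwvf".
(Check on "fxyjslxfiagsn": → "qijudwiqtlrdy" → "judwiqtlrdy" ✓)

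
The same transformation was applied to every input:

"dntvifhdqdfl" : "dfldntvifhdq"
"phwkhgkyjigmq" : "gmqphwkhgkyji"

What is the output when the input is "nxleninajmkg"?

What's happening: move the last 3 characters to the front (rotate right by 3).
Applying that to "nxleninajmkg" gives "mkgnxleninaj".

mkgnxleninaj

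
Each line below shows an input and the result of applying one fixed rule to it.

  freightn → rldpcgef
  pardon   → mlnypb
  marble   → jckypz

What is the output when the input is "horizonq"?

What's happening: shift every letter 2 places backward in the alphabet (wrapping around), then move the last 2 characters to the front (rotate right by 2).
"horizonq" → "fmpgxmlo" → "lofmpgxm".

lofmpgxm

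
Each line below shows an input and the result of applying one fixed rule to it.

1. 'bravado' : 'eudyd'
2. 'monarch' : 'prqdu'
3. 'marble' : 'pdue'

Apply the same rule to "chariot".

fkdul

In each case the input is transformed by: delete the last 2 characters, then shift every letter 3 places forward in the alphabet (wrapping around).
Working it through for "chariot": intermediate "chari", final "fkdul".
(Check on "monarch": → "monar" → "prqdu" ✓)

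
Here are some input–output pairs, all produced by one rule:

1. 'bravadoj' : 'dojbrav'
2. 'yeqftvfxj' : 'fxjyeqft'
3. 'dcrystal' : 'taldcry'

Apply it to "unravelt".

The pattern: move the last 3 characters to the front (rotate right by 3), then delete the last character.
On "unravelt": the first step gives "eltunrav", and the second then gives "eltunra".

eltunra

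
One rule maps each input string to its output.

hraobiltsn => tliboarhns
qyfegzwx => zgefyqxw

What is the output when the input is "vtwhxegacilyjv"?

ylicagexhwtvvj

Each output is the input with this applied: reverse the string, then move the first 2 characters to the end (rotate left by 2).
"vtwhxegacilyjv" → "vjylicagexhwtv" → "ylicagexhwtvvj".
(Check on "hraobiltsn": → "nstliboarh" → "tliboarhns" ✓)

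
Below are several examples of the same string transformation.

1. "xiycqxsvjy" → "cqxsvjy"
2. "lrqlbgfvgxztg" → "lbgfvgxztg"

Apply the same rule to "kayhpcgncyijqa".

hpcgncyijqa

Looking at the pairs, the operation is to delete the first 3 characters.
Doing the same to "kayhpcgncyijqa": "hpcgncyijqa".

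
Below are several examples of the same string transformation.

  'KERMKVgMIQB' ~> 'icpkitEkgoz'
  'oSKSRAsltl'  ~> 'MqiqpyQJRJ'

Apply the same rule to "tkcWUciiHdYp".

RIAusAGGfBwN

The rule is to flip the case of every letter, then shift every letter 2 places backward in the alphabet (wrapping around).
For "tkcWUciiHdYp", step one produces "TKCwuCIIhDyP"; step two turns that into "RIAusAGGfBwN".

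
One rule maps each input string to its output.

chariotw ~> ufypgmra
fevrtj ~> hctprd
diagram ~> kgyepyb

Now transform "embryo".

mkzpwc

In each case the input is transformed by: swap the first and last characters, then shift every letter 2 places backward in the alphabet (wrapping around).
"embryo" → "ombrye" → "mkzpwc".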